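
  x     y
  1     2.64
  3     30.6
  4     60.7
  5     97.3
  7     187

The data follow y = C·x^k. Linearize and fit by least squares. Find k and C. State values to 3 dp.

k = 2.210, C = 2.694

Taking logs, ln y = k·ln x + ln C, so regress ln y on ln x.
Over the data: Σln x = 6.0403, Σ(ln x)² = 9.5056, Σln y = 18.3066, Σln x·ln y = 26.9973.
Normal system: [[9.5056, 6.0403]; [6.0403, 5]]·[k, ln C]ᵀ = [26.9973, 18.3066]ᵀ.
Δ = 9.5056·5 − (6.0403)² = 11.0434; k = (26.9973·5 − 6.0403·18.3066)/11.0434 = 2.21037, ln C = (9.5056·18.3066 − 6.0403·26.9973)/11.0434 = 0.99108, so C = exp(0.99108) = 2.69416.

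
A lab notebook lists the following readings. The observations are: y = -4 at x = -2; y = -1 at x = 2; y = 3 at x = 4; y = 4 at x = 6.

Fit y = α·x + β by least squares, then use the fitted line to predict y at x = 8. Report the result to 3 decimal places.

Setting ∂/∂α … = 0 gives: 60·α + 10·β = 42;  10·α + 4·β = 2.
Eliminating β: 4·(row 1) − 10·(row 2) gives 140·α = 4·42 − 10·2 = 148, so α = 37/35.
Then β = (2 − 10·(37/35))/4 = -15/7.
At x = 8: ŷ = (37/35)·(8) + (-15/7)·(1) = 221/35.

ŷ = 6.314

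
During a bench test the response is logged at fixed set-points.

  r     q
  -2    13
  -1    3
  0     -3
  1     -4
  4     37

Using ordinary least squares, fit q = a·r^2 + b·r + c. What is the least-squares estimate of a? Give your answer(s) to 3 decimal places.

Normal-equation sums: Σr^2·r^2 = 274, Σr^2·r = 56, Σr^2 = 22, Σr·r = 22, Σr = 2, Σ1 = 5.
And Σr^2·q = 643, Σr·q = 115, Σq = 46.
XᵀX·[a, b, c]ᵀ = Xᵀq becomes [[274, 56, 22]; [56, 22, 2]; [22, 2, 5]]·[a, b, c]ᵀ = [643, 115, 46]ᵀ.
Inverting the 3×3 Gram matrix, [a, b, c]ᵀ = [11953/3822, -9197/3822, -2292/637]ᵀ.

a = 3.127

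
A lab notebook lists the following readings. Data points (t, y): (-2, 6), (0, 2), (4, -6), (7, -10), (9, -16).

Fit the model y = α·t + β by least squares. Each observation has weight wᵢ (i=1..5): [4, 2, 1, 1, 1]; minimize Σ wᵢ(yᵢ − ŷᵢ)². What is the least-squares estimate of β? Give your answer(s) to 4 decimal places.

β = 2.1187

Forming XᵀWX = [[162, 12]; [12, 9]] and XᵀWy = [-286, -4]ᵀ gives XᵀWX·[α, β]ᵀ = XᵀWy.
Δ = 162·9 − 12² = 1314.
α = ((-286)·9 − 12·(-4))/1314 = -421/219; β = (162·(-4) − 12·(-286))/1314 = 464/219.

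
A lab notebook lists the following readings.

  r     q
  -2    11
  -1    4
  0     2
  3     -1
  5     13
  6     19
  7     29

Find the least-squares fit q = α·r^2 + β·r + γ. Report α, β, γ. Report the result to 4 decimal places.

α = 1.0190, β = -3.0292, γ = 0.7389

Entries of XᵀX: Σr^2·r^2 = 4420, Σr^2·r = 702, Σr^2 = 124, Σr·r = 124, Σr = 18, Σ1 = 7.
And Σr^2·q = 2469, Σr·q = 353, Σq = 77.
Normal equations: [[4420, 702, 124]; [702, 124, 18]; [124, 18, 7]]·[α, β, γ]ᵀ = [2469, 353, 77]ᵀ.
Solving the 3×3 system (Gaussian elimination) gives α = 92705/90978, β = -91865/30326, γ = 33614/45489.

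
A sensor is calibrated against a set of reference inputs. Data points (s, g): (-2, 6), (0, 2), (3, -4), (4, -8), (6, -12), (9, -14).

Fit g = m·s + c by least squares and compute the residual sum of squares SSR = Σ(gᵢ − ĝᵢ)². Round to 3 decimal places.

From the data, Σs·s = 146, Σs = 20, Σ1 = 6.
And Σs·g = -254, Σg = -30.
So AᵀA·[m, c]ᵀ = Aᵀg: [[146, 20]; [20, 6]]·[m, c]ᵀ = [-254, -30]ᵀ.
det = 146·6 − 20² = 476.
m = ((-254)·6 − 20·(-30))/476 = -33/17; c = (146·(-30) − 20·(-254))/476 = 25/17.
Residuals: 11/17, 9/17, 6/17, -29/17, -31/17, 2; SSR = 188/17.

SSR = 11.059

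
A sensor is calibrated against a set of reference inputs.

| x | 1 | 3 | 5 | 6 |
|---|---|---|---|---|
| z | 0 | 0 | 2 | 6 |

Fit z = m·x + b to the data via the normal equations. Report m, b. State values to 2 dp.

From the data, Σx·x = 71, Σx = 15, Σ1 = 4.
And Σx·z = 46, Σz = 8.
MᵀM·[m, b]ᵀ = Mᵀz becomes [[71, 15]; [15, 4]]·[m, b]ᵀ = [46, 8]ᵀ.
det = 71·4 − 15² = 59.
m = (46·4 − 15·8)/59 = 64/59; b = (71·8 − 15·46)/59 = -122/59.

m = 1.08, b = -2.07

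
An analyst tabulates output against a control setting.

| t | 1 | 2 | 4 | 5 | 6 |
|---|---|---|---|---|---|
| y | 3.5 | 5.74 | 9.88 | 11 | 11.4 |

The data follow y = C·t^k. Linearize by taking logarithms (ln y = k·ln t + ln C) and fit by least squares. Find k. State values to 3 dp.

Linearized form: ln y = k·ln t + ln C. From the 5 transformed points,
Σln t = 5.4806, Σ(ln t)² = 8.2030, Σln y = 10.1222, Σln t·ln y = 12.6063.
Equations: 8.2030·k + 5.4806·ln C = 12.6063;  5.4806·k + 5·ln C = 10.1222.
Slope k = (n·Σln t·ln y − Σln t·Σln y)/(n·Σ(ln t)² − (Σln t)²) = (5·12.6063 − 5.4806·10.1222)/10.9774 = 0.68824; ln C = (Σln y − k·Σln t)/n = 1.27005.

k = 0.688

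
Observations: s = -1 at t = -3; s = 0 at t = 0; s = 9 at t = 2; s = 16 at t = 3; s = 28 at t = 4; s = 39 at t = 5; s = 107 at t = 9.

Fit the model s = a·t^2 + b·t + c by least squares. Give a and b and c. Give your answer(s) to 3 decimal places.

Sums needed: Σt^2·t^2 = 7620, Σt^2·t = 926, Σt^2 = 144, Σt·t = 144, Σt = 20, Σ1 = 7.
Moment sums: Σt^2·s = 10261, Σt·s = 1339, Σs = 198.
So AᵀA·[a, b, c]ᵀ = Aᵀs: [[7620, 926, 144]; [926, 144, 20]; [144, 20, 7]]·[a, b, c]ᵀ = [10261, 1339, 198]ᵀ.
Solving the 3×3 system (Gaussian elimination) gives a = 488421/489202, b = 1461773/489202, c = -193292/244601.

a = 0.998, b = 2.988, c = -0.790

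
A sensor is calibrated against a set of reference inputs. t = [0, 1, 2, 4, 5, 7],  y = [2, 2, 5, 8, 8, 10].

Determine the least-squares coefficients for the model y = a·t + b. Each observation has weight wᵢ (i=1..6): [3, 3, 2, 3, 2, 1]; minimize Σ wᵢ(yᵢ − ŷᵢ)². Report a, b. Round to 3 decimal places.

a = 1.328, b = 1.729

The normal equations are: 158·a + 36·b = 272;  36·a + 14·b = 72.
(Σwᵢ·t·t = 158, Σwᵢ·t = 36, Σwᵢ·1 = 14, Σwᵢ·t·y = 272, Σwᵢ·y = 72.)
Determinant 158·14 − 36² = 916.
a = (272·14 − 36·72)/916 = 304/229; b = (158·72 − 36·272)/916 = 396/229.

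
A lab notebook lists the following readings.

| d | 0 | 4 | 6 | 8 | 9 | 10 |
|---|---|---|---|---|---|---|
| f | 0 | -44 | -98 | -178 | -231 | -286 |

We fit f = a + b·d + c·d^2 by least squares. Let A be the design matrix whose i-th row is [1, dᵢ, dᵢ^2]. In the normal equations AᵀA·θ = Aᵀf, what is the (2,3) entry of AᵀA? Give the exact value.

Row 2 ↔ basis d, column 3 ↔ basis d^2, so (AᵀA)_{2,3} = Σᵢ (d)·(d^2) = (0)·(0) + (4)·(16) + (6)·(36) + (8)·(64) + (9)·(81) + (10)·(100) = 2521.

2521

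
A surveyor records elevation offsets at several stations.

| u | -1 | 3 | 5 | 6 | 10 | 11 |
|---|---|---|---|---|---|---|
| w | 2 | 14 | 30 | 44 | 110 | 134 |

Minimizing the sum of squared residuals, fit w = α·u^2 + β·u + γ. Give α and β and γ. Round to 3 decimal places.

α = 1.015, β = 0.772, γ = 1.911

Compute the Gram sums: Σu^2·u^2 = 26644, Σu^2·u = 2698, Σu^2 = 292, Σu·u = 292, Σu = 34, Σ1 = 6.
For Aᵀw: Σu^2·w = 29676, Σu·w = 3028, Σw = 334.
AᵀA·[α, β, γ]ᵀ = Aᵀw becomes [[26644, 2698, 292]; [2698, 292, 34]; [292, 34, 6]]·[α, β, γ]ᵀ = [29676, 3028, 334]ᵀ.
Inverting the 3×3 Gram matrix, [α, β, γ]ᵀ = [111491/109875, 16958/21975, 70001/36625]ᵀ.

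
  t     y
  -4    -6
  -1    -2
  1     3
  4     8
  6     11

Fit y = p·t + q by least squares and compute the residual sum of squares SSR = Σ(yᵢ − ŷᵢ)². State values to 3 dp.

Compute the Gram sums: Σt·t = 70, Σt = 6, Σ1 = 5.
For Mᵀy: Σt·y = 127, Σy = 14.
So MᵀM·[p, q]ᵀ = Mᵀy: [[70, 6]; [6, 5]]·[p, q]ᵀ = [127, 14]ᵀ.
Determinant 70·5 − 6² = 314.
p = (127·5 − 6·14)/314 = 551/314; q = (70·14 − 6·127)/314 = 109/157.
Residuals: 51/157, -295/314, 173/314, 45/157, -35/157; SSR = 447/314.

SSR = 1.424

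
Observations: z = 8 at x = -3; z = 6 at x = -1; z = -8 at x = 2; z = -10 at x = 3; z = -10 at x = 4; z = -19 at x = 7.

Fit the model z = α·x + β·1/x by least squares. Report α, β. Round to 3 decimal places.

Forming MᵀM = [[88, 6]; [6, 10973/7056]] and Mᵀz = [-249, -297/14]ᵀ gives MᵀM·[α, β]ᵀ = Mᵀz.
det = 88·(10973/7056) − 6² = 88951/882.
α = ((-249)·(10973/7056) − 6·(-297/14))/(88951/882) = -1834149/711608; β = (88·(-297/14) − 6·(-249))/(88951/882) = -328860/88951.

α = -2.577, β = -3.697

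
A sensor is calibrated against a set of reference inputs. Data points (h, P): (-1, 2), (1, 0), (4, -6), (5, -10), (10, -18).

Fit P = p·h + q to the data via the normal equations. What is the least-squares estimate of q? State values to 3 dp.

q = 0.814

Normal-equation sums: Σh·h = 143, Σh = 19, Σ1 = 5.
And Σh·P = -256, ΣP = -32.
So XᵀX·[p, q]ᵀ = XᵀP: [[143, 19]; [19, 5]]·[p, q]ᵀ = [-256, -32]ᵀ.
Determinant 143·5 − 19² = 354.
p = ((-256)·5 − 19·(-32))/354 = -112/59; q = (143·(-32) − 19·(-256))/354 = 48/59.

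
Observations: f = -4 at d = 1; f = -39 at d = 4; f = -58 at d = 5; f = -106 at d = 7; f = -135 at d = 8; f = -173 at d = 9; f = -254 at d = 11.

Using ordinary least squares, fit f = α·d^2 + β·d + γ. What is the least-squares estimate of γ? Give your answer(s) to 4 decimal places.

Normal-equation sums: Σd^2·d^2 = 28581, Σd^2·d = 3105, Σd^2 = 357, Σd·d = 357, Σd = 45, Σ1 = 7.
Right-hand side: Σd^2·f = -60659, Σd·f = -6623, Σf = -769.
Solving the 3×3 system (Gaussian elimination) gives α = -26675/13524, β = -2333/1932, γ = -3383/2254.

γ = -1.5009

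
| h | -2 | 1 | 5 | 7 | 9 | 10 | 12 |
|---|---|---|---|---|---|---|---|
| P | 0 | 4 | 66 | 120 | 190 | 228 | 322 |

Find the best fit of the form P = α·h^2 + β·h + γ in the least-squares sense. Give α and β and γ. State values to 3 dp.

The normal equations are: 40340·α + 3918·β + 404·γ = 92092;  3918·α + 404·β + 42·γ = 9028;  404·α + 42·β + 7·γ = 930.
(Σh^2·h^2 = 40340, Σh^2·h = 3918, Σh^2 = 404, Σh·h = 404, Σh = 42, Σ1 = 7, Σh^2·P = 92092, Σh·P = 9028, ΣP = 930.)
Inverting the 3×3 Gram matrix, [α, β, γ]ᵀ = [1204316/622169, 2276254/622169, -504166/622169]ᵀ.

α = 1.936, β = 3.659, γ = -0.810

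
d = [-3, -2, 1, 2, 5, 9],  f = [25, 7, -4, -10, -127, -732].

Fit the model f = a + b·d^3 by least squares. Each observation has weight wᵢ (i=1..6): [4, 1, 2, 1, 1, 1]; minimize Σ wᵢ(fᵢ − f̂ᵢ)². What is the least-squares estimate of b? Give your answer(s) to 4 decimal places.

b = -1.0012

Sums needed: Σwᵢ·1 = 10, Σwᵢ·d^3 = 748, Σwᵢ·d^3·d^3 = 550112.
For MᵀWf: Σwᵢ·f = -770, Σwᵢ·d^3·f = -552347.
MᵀWM·[a, b]ᵀ = MᵀWf becomes [[10, 748]; [748, 550112]]·[a, b]ᵀ = [-770, -552347]ᵀ.
det = 10·550112 − 748² = 4941616.
a = ((-770)·550112 − 748·(-552347))/4941616 = -2607671/1235404; b = (10·(-552347) − 748·(-770))/4941616 = -2473755/2470808.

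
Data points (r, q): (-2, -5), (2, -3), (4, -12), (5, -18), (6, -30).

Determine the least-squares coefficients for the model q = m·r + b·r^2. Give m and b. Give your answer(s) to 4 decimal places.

m = 0.7053, b = -0.9233

Normal-equation sums: Σr·r = 85, Σr·r^2 = 405, Σr^2·r^2 = 2209.
Right-hand side: Σr·q = -314, Σr^2·q = -1754.
MᵀM·[m, b]ᵀ = Mᵀq becomes [[85, 405]; [405, 2209]]·[m, b]ᵀ = [-314, -1754]ᵀ.
Eliminating b: 2209·(row 1) − 405·(row 2) gives 23740·m = 2209·(-314) − 405·(-1754) = 16744, so m = 4186/5935.
Then b = ((-1754) − 405·(4186/5935))/2209 = -1096/1187.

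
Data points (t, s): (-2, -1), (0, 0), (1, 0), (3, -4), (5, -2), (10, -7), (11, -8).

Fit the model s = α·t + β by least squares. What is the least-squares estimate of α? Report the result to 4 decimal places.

With design matrix A, AᵀA = [[260, 28]; [28, 7]] and Aᵀs = [-178, -22]ᵀ.
Eliminating β: 7·(row 1) − 28·(row 2) gives 1036·α = 7·(-178) − 28·(-22) = -630, so α = -45/74.
Then β = ((-22) − 28·(-45/74))/7 = -184/259.

α = -0.6081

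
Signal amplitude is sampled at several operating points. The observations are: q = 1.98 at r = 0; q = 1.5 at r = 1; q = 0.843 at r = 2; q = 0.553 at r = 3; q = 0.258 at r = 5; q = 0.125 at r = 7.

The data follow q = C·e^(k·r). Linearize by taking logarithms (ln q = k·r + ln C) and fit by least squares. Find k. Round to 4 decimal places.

With ln qᵢ as the transformed response and rᵢ as the regressor:
Sums: Σr = 18.0000, Σ(r)² = 88.0000, Σln q = -3.1089, Σr·ln q = -23.0434.
Normal system: [[88.0000, 18.0000]; [18.0000, 6]]·[k, ln C]ᵀ = [-23.0434, -3.1089]ᵀ.
Δ = 88.0000·6 − (18.0000)² = 204.0000; k = (-23.0434·6 − 18.0000·-3.1089)/204.0000 = -0.40343, ln C = (88.0000·-3.1089 − 18.0000·-23.0434)/204.0000 = 0.69216.

k = -0.4034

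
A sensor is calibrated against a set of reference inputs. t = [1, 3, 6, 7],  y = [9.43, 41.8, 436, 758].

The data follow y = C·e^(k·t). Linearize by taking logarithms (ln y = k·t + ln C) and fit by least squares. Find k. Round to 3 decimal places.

k = 0.743

Let Y = ln y. Fitting Y = k·t + ln C by least squares:
Over the data: Σt = 17.0000, Σ(t)² = 95.0000, Σln y = 18.6851, Σt·ln y = 96.3232.
Normal system: [[95.0000, 17.0000]; [17.0000, 4]]·[k, ln C]ᵀ = [96.3232, 18.6851]ᵀ.
Solving (det = 91.0000): k = 0.74336, ln C = 1.51199.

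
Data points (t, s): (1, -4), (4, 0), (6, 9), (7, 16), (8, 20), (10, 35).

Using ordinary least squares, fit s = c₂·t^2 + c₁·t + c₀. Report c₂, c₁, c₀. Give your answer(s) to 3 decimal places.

The normal equations are: 18050·c₂ + 2136·c₁ + 266·c₀ = 5884;  2136·c₂ + 266·c₁ + 36·c₀ = 672;  266·c₂ + 36·c₁ + 6·c₀ = 76.
(Σt^2·t^2 = 18050, Σt^2·t = 2136, Σt^2 = 266, Σt·t = 266, Σt = 36, Σ1 = 6, Σt^2·s = 5884, Σt·s = 672, Σs = 76.)
Inverting the 3×3 Gram matrix, [c₂, c₁, c₀]ᵀ = [62/145, -216/725, -3264/725]ᵀ.

c₂ = 0.428, c₁ = -0.298, c₀ = -4.502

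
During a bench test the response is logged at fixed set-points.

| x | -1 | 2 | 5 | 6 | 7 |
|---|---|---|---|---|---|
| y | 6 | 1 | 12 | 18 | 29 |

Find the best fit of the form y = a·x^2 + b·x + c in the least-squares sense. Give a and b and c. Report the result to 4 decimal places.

a = 0.9185, b = -2.7358, c = 2.4712

Sums needed: Σx^2·x^2 = 4339, Σx^2·x = 691, Σx^2 = 115, Σx·x = 115, Σx = 19, Σ1 = 5.
For Mᵀy: Σx^2·y = 2379, Σx·y = 367, Σy = 66.
Normal equations: [[4339, 691, 115]; [691, 115, 19]; [115, 19, 5]]·[a, b, c]ᵀ = [2379, 367, 66]ᵀ.
Inverting the 3×3 Gram matrix, [a, b, c]ᵀ = [4585/4992, -13657/4992, 257/104]ᵀ.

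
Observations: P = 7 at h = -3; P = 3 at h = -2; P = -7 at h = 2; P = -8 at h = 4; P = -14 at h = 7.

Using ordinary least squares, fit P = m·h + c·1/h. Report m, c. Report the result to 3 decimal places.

From the data, Σh·h = 82, Σh·1/h = 5, Σ1/h·1/h = 4897/7056.
For AᵀP: Σh·P = -171, Σ1/h·P = -34/3.
AᵀA·[m, c]ᵀ = AᵀP becomes [[82, 5]; [5, 4897/7056]]·[m, c]ᵀ = [-171, -34/3]ᵀ.
Determinant 82·(4897/7056) − 5² = 112577/3528.
m = ((-171)·(4897/7056) − 5·(-34/3))/(112577/3528) = -437547/225154; c = (82·(-34/3) − 5·(-171))/(112577/3528) = -262248/112577.

m = -1.943, c = -2.329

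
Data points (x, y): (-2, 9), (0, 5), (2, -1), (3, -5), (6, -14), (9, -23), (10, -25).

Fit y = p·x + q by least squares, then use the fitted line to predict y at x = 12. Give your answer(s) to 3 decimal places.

Compute the Gram sums: Σx·x = 234, Σx = 28, Σ1 = 7.
For Mᵀy: Σx·y = -576, Σy = -54.
Normal equations: [[234, 28]; [28, 7]]·[p, q]ᵀ = [-576, -54]ᵀ.
det = 234·7 − 28² = 854.
p = ((-576)·7 − 28·(-54))/854 = -180/61; q = (234·(-54) − 28·(-576))/854 = 1746/427.
At x = 12: ŷ = (-180/61)·(12) + (1746/427)·(1) = -13374/427.

ŷ = -31.321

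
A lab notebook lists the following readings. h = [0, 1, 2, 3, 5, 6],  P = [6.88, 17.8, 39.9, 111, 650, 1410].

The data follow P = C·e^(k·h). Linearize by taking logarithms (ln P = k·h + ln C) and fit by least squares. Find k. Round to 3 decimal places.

k = 0.893

Linearized form: ln P = k·h + ln C. From the 6 transformed points,
Σh = 17.0000, Σ(h)² = 75.0000, Σln P = 26.9320, Σh·ln P = 100.2735.
Equations: 75.0000·k + 17.0000·ln C = 100.2735;  17.0000·k + 6·ln C = 26.9320.
Δ = 75.0000·6 − (17.0000)² = 161.0000; k = (100.2735·6 − 17.0000·26.9320)/161.0000 = 0.89314, ln C = (75.0000·26.9320 − 17.0000·100.2735)/161.0000 = 1.95810.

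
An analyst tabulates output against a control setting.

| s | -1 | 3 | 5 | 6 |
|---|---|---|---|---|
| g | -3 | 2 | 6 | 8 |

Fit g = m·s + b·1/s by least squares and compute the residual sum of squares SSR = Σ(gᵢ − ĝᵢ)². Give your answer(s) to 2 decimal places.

MᵀM·[m, b]ᵀ = Mᵀg reads: 71·m + 4·b = 87;  4·m + (1061/900)·b = 31/5.
(Σs·s = 71, Σs·1/s = 4, Σ1/s·1/s = 1061/900, Σs·g = 87, Σ1/s·g = 31/5.)
Determinant 71·(1061/900) − 4² = 60931/900.
m = (87·(1061/900) − 4·(31/5))/(60931/900) = 69987/60931; b = (71·(31/5) − 4·87)/(60931/900) = 82980/60931.
Residuals: -29826/60931, -115759/60931, -945/60931, 53696/60931; SSR = 281858/60931.

SSR = 4.63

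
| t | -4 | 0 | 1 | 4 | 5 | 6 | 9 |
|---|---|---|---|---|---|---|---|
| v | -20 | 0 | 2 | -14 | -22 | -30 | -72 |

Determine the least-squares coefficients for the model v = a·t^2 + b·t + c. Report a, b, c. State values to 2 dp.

Entries of AᵀA: Σt^2·t^2 = 8995, Σt^2·t = 1071, Σt^2 = 175, Σt·t = 175, Σt = 21, Σ1 = 7.
Right-hand side: Σt^2·v = -8004, Σt·v = -912, Σv = -156.
Normal equations: [[8995, 1071, 175]; [1071, 175, 21]; [175, 21, 7]]·[a, b, c]ᵀ = [-8004, -912, -156]ᵀ.
Inverting the 3×3 Gram matrix, [a, b, c]ᵀ = [-2586/2611, 2256/2611, -306/2611]ᵀ.

a = -0.99, b = 0.86, c = -0.12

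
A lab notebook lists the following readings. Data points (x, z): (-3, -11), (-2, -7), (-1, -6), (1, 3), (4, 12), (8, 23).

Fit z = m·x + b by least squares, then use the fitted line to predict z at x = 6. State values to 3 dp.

ẑ = 17.455

Setting ∂/∂m … = 0 gives: 95·m + 7·b = 288;  7·m + 6·b = 14.
Determinant 95·6 − 7² = 521.
m = (288·6 − 7·14)/521 = 1630/521; b = (95·14 − 7·288)/521 = -686/521.
At x = 6: ẑ = (1630/521)·(6) + (-686/521)·(1) = 9094/521.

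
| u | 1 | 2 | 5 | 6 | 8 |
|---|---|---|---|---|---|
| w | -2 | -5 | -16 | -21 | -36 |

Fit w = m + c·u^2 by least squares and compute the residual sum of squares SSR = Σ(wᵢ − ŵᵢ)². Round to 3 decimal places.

SSR = 1.381

AᵀA·[m, c]ᵀ = Aᵀw reads: 5·m + 130·c = -80;  130·m + 6034·c = -3482.
Eliminating c: 6034·(row 1) − 130·(row 2) gives 13270·m = 6034·(-80) − 130·(-3482) = -30060, so m = -3006/1327.
Then c = ((-3482) − 130·(-3006/1327))/6034 = -701/1327.
Residuals: 1053/1327, -825/1327, -701/1327, 375/1327, 98/1327; SSR = 1832/1327.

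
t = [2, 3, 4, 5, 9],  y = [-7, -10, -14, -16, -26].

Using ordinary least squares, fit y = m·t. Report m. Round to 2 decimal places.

Sums needed: Σt·t = 135.
And Σt·y = -414.
XᵀX·[m]ᵀ = Xᵀy becomes [[135]]·[m]ᵀ = [-414]ᵀ.
Hence m = -414 / 135 ≈ -3.06667.

m = -3.07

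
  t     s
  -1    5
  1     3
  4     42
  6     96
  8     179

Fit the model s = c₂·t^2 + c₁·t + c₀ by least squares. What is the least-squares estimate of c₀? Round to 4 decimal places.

MᵀM·[c₂, c₁, c₀]ᵀ = Mᵀs reads: 5650·c₂ + 792·c₁ + 118·c₀ = 15592;  792·c₂ + 118·c₁ + 18·c₀ = 2174;  118·c₂ + 18·c₁ + 5·c₀ = 325.
(Σt^2·t^2 = 5650, Σt^2·t = 792, Σt^2 = 118, Σt·t = 118, Σt = 18, Σ1 = 5, Σt^2·s = 15592, Σt·s = 2174, Σs = 325.)
Inverting the 3×3 Gram matrix, [c₂, c₁, c₀]ᵀ = [65977/21991, -40372/21991, 17697/21991]ᵀ.

c₀ = 0.8047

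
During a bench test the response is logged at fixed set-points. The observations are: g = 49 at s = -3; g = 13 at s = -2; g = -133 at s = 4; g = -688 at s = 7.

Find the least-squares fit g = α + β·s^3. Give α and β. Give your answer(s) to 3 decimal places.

α = -4.330, β = -1.994

From the data, Σ1 = 4, Σs^3 = 372, Σs^3·s^3 = 122538.
Right-hand side: Σg = -759, Σs^3·g = -245923.
So AᵀA·[α, β]ᵀ = Aᵀg: [[4, 372]; [372, 122538]]·[α, β]ᵀ = [-759, -245923]ᵀ.
Determinant 4·122538 − 372² = 351768.
α = ((-759)·122538 − 372·(-245923))/351768 = -253831/58628; β = (4·(-245923) − 372·(-759))/351768 = -87668/43971.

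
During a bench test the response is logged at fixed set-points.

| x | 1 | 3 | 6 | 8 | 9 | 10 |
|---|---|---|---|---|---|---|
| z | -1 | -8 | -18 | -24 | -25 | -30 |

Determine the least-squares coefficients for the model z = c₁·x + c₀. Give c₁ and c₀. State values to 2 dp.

c₁ = -3.12, c₀ = 1.60

Setting ∂/∂c₁ … = 0 gives: 291·c₁ + 37·c₀ = -850;  37·c₁ + 6·c₀ = -106.
Eliminating c₀: 6·(row 1) − 37·(row 2) gives 377·c₁ = 6·(-850) − 37·(-106) = -1178, so c₁ = -1178/377.
Then c₀ = ((-106) − 37·(-1178/377))/6 = 604/377.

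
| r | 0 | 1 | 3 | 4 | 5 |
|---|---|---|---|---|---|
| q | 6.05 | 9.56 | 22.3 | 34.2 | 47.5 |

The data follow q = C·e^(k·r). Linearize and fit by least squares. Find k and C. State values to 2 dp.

Linearized form: ln q = k·r + ln C. From the 5 transformed points,
Σr = 13.0000, Σ(r)² = 51.0000, Σln q = 14.5552, Σr·ln q = 45.0039.
Equations: 51.0000·k + 13.0000·ln C = 45.0039;  13.0000·k + 5·ln C = 14.5552.
Δ = 51.0000·5 − (13.0000)² = 86.0000; k = (45.0039·5 − 13.0000·14.5552)/86.0000 = 0.41630, ln C = (51.0000·14.5552 − 13.0000·45.0039)/86.0000 = 1.82865, so C = exp(1.82865) = 6.22548.

k = 0.42, C = 6.23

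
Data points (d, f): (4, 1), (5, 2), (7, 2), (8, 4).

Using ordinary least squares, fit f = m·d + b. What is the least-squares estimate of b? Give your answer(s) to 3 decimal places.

The normal equations are: 154·m + 24·b = 60;  24·m + 4·b = 9.
(Σd·d = 154, Σd = 24, Σ1 = 4, Σd·f = 60, Σf = 9.)
Determinant 154·4 − 24² = 40.
m = (60·4 − 24·9)/40 = 3/5; b = (154·9 − 24·60)/40 = -27/20.

b = -1.350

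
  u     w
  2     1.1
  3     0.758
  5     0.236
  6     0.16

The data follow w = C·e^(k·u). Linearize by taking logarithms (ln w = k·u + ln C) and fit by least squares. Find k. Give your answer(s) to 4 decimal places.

Taking logs, ln w = k·u + ln C, so regress ln w on u.
AᵀA = [[74.0000, 16.0000]; [16.0000, 4]], rhs = [-18.8557, -3.4583]ᵀ  (here Σu = 16.0000, Σ(u)² = 74.0000, Σln w = -3.4583, Σu·ln w = -18.8557).
Solving (det = 40.0000): k = -0.50226, ln C = 1.14449.

k = -0.5023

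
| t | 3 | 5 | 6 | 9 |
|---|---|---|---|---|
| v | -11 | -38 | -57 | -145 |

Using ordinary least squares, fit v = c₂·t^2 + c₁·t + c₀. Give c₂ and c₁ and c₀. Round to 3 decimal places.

The normal equations are: 8563·c₂ + 1097·c₁ + 151·c₀ = -14846;  1097·c₂ + 151·c₁ + 23·c₀ = -1870;  151·c₂ + 23·c₁ + 4·c₀ = -251.
Solving the 3×3 system (Gaussian elimination) gives c₂ = -137/60, c₁ = 1529/300, c₀ = -293/50.

c₂ = -2.283, c₁ = 5.097, c₀ = -5.860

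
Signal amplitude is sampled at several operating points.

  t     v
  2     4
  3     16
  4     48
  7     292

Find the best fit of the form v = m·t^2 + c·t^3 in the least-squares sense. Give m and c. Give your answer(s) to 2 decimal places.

m = -1.08, c = 1.01

Compute the Gram sums: Σt^2·t^2 = 2754, Σt^2·t^3 = 18106, Σt^3·t^3 = 122538.
Moment sums: Σt^2·v = 15236, Σt^3·v = 103692.
Eliminating c: 122538·(row 1) − 18106·(row 2) gives 9642416·m = 122538·15236 − 18106·103692 = -10458384, so m = -653649/602651.
Then c = (103692 − 18106·(-653649/602651))/122538 = 606547/602651.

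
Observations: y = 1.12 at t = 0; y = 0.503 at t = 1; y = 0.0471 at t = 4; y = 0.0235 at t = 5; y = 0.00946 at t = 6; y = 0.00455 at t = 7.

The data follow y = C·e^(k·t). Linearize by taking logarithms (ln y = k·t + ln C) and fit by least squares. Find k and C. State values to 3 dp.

Linearized form: ln y = k·t + ln C. From the 6 transformed points,
Over the data: Σt = 23.0000, Σ(t)² = 127.0000, Σln y = -17.4334, Σt·ln y = -97.3754.
Normal system: [[127.0000, 23.0000]; [23.0000, 6]]·[k, ln C]ᵀ = [-97.3754, -17.4334]ᵀ.
Slope k = (n·Σt·ln y − Σt·Σln y)/(n·Σ(t)² − (Σt)²) = (6·-97.3754 − 23.0000·-17.4334)/233.0000 = -0.78663; ln C = (Σln y − k·Σt)/n = 0.10984, so C = exp(0.10984) = 1.11610.

k = -0.787, C = 1.116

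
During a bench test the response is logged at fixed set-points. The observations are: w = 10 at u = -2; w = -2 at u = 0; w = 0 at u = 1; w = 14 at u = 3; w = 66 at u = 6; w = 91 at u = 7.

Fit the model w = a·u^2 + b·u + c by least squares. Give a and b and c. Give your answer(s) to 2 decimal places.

With design matrix A, AᵀA = [[3795, 579, 99]; [579, 99, 15]; [99, 15, 6]] and Aᵀw = [7001, 1055, 179]ᵀ.
Inverting the 3×3 Gram matrix, [a, b, c]ᵀ = [3169/1536, -1909/1536, -141/128]ᵀ.

a = 2.06, b = -1.24, c = -1.10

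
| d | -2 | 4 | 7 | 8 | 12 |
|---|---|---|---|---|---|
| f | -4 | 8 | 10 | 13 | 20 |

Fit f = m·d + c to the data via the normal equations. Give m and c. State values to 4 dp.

Forming AᵀA = [[277, 29]; [29, 5]] and Aᵀf = [454, 47]ᵀ gives AᵀA·[m, c]ᵀ = Aᵀf.
Eliminating c: 5·(row 1) − 29·(row 2) gives 544·m = 5·454 − 29·47 = 907, so m = 907/544.
Then c = (47 − 29·(907/544))/5 = -147/544.

m = 1.6673, c = -0.2702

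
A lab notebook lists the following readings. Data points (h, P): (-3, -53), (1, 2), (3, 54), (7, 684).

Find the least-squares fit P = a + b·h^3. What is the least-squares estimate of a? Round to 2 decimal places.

With design matrix X, XᵀX = [[4, 344]; [344, 119108]] and XᵀP = [687, 237503]ᵀ.
Δ = 4·119108 − 344² = 358096.
a = (687·119108 − 344·237503)/358096 = 31541/89524; b = (4·237503 − 344·687)/358096 = 178421/89524.

a = 0.35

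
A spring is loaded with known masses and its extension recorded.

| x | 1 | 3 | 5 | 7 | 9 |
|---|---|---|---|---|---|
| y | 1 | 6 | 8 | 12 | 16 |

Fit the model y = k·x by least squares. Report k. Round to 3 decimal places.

With design matrix A, AᵀA = [[165]] and Aᵀy = [287]ᵀ.
k = 287/165 = 1.73939.

k = 1.739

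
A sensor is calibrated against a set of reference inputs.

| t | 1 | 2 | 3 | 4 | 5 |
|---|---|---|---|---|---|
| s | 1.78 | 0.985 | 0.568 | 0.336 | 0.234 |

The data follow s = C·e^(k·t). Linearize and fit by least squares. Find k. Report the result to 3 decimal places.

k = -0.513

Taking logs, ln s = k·t + ln C, so regress ln s on t.
Over the data: Σt = 15.0000, Σ(t)² = 55.0000, Σln s = -2.5472, Σt·ln s = -12.7753.
Normal system: [[55.0000, 15.0000]; [15.0000, 5]]·[k, ln C]ᵀ = [-12.7753, -2.5472]ᵀ.
Δ = 55.0000·5 − (15.0000)² = 50.0000; k = (-12.7753·5 − 15.0000·-2.5472)/50.0000 = -0.51336, ln C = (55.0000·-2.5472 − 15.0000·-12.7753)/50.0000 = 1.03065.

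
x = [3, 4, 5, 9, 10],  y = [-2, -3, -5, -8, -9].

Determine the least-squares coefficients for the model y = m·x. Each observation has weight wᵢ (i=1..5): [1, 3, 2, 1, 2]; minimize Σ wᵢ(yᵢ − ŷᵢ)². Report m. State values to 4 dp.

MᵀWM·[m]ᵀ = MᵀWy reads: 388·m = -344.
m = (-344)/388 = -0.886598.

m = -0.8866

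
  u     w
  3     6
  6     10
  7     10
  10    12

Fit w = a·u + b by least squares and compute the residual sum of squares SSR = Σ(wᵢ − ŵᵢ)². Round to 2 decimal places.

Setting ∂/∂a … = 0 gives: 194·a + 26·b = 268;  26·a + 4·b = 38.
(Σu·u = 194, Σu = 26, Σ1 = 4, Σu·w = 268, Σw = 38.)
Eliminating b: 4·(row 1) − 26·(row 2) gives 100·a = 4·268 − 26·38 = 84, so a = 21/25.
Then b = (38 − 26·(21/25))/4 = 101/25.
Residuals: -14/25, 23/25, 2/25, -11/25; SSR = 34/25.

SSR = 1.36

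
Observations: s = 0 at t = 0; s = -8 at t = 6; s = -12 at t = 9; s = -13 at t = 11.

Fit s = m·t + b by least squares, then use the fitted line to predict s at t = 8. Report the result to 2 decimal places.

ŝ = -10.09

Setting ∂/∂m … = 0 gives: 238·m + 26·b = -299;  26·m + 4·b = -33.
Determinant 238·4 − 26² = 276.
m = ((-299)·4 − 26·(-33))/276 = -169/138; b = (238·(-33) − 26·(-299))/276 = -20/69.
At t = 8: ŝ = (-169/138)·(8) + (-20/69)·(1) = -232/23.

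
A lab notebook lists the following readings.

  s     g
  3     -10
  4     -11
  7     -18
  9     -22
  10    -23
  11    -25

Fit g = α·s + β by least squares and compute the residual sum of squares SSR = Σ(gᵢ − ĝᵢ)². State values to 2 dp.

SSR = 1.33

The normal equations are: 376·α + 44·β = -903;  44·α + 6·β = -109.
Eliminating β: 6·(row 1) − 44·(row 2) gives 320·α = 6·(-903) − 44·(-109) = -622, so α = -311/160.
Then β = ((-109) − 44·(-311/160))/6 = -313/80.
Residuals: -41/160, 11/16, -77/160, -19/32, 7/20, 47/160; SSR = 213/160.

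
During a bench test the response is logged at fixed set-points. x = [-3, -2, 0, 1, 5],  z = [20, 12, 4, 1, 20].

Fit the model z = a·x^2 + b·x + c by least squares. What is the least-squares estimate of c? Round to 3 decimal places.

c = 3.019

The normal equations are: 723·a + 91·b + 39·c = 729;  91·a + 39·b + 1·c = 17;  39·a + 1·b + 5·c = 57.
(Σx^2·x^2 = 723, Σx^2·x = 91, Σx^2 = 39, Σx·x = 39, Σx = 1, Σ1 = 5, Σx^2·z = 729, Σx·z = 17, Σz = 57.)
Inverting the 3×3 Gram matrix, [a, b, c]ᵀ = [13211/11659, -26646/11659, 35196/11659]ᵀ.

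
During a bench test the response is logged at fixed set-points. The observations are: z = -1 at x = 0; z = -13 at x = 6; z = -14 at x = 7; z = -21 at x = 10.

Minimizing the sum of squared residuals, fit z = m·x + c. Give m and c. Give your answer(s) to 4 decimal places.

m = -1.9763, c = -0.8863

With design matrix M, MᵀM = [[185, 23]; [23, 4]] and Mᵀz = [-386, -49]ᵀ.
Determinant 185·4 − 23² = 211.
m = ((-386)·4 − 23·(-49))/211 = -417/211; c = (185·(-49) − 23·(-386))/211 = -187/211.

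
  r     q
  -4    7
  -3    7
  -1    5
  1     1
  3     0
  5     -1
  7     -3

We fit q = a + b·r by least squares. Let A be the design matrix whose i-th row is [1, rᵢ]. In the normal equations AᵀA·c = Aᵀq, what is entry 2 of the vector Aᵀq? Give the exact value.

-79

Entry 2 ↔ basis r, so (Aᵀq)_{2} = Σᵢ (r)·qᵢ = (-4)·(7) + (-3)·(7) + (-1)·(5) + (1)·(1) + (3)·(0) + (5)·(-1) + (7)·(-3) = -79.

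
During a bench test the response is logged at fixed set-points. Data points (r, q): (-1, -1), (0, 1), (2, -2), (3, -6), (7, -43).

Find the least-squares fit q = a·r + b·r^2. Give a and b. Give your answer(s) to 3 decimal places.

a = 0.876, b = -1.001

Compute the Gram sums: Σr·r = 63, Σr·r^2 = 377, Σr^2·r^2 = 2499.
Moment sums: Σr·q = -322, Σr^2·q = -2170.
So AᵀA·[a, b]ᵀ = Aᵀq: [[63, 377]; [377, 2499]]·[a, b]ᵀ = [-322, -2170]ᵀ.
det = 63·2499 − 377² = 15308.
a = ((-322)·2499 − 377·(-2170))/15308 = 3353/3827; b = (63·(-2170) − 377·(-322))/15308 = -3829/3827.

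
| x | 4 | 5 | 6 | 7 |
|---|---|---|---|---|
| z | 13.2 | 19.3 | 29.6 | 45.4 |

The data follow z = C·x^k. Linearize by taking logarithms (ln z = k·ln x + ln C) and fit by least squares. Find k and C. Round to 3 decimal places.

k = 2.201, C = 0.595

With ln zᵢ as the transformed response and ln xᵢ as the regressor:
Over the data: Σln x = 6.7334, Σ(ln x)² = 11.5091, Σln z = 12.7436, Σln x·ln z = 21.8358.
Normal system: [[11.5091, 6.7334]; [6.7334, 4]]·[k, ln C]ᵀ = [21.8358, 12.7436]ᵀ.
Slope k = (n·Σln x·ln z − Σln x·Σln z)/(n·Σ(ln x)² − (Σln x)²) = (4·21.8358 − 6.7334·12.7436)/0.6976 = 2.20078; ln C = (Σln z − k·Σln x)/n = -0.51879, so C = exp(-0.51879) = 0.59524.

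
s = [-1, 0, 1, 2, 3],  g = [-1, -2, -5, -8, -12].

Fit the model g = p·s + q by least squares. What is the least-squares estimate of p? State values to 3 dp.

Normal-equation sums: Σs·s = 15, Σs = 5, Σ1 = 5.
Right-hand side: Σs·g = -56, Σg = -28.
Normal equations: [[15, 5]; [5, 5]]·[p, q]ᵀ = [-56, -28]ᵀ.
Δ = 15·5 − 5² = 50.
p = ((-56)·5 − 5·(-28))/50 = -14/5; q = (15·(-28) − 5·(-56))/50 = -14/5.

p = -2.800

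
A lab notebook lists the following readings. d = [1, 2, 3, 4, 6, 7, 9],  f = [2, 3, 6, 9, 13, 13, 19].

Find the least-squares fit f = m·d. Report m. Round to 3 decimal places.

m = 2.051

Normal-equation sums: Σd·d = 196.
Right-hand side: Σd·f = 402.
Normal equations: [[196]]·[m]ᵀ = [402]ᵀ.
Hence m = 402 / 196 ≈ 2.05102.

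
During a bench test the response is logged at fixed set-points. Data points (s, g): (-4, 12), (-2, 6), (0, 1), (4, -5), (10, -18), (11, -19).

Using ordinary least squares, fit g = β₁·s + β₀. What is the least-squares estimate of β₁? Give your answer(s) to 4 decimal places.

β₁ = -2.0127

From the data, Σs·s = 257, Σs = 19, Σ1 = 6.
For Xᵀg: Σs·g = -469, Σg = -23.
Eliminating β₀: 6·(row 1) − 19·(row 2) gives 1181·β₁ = 6·(-469) − 19·(-23) = -2377, so β₁ = -2377/1181.
Then β₀ = ((-23) − 19·(-2377/1181))/6 = 3000/1181.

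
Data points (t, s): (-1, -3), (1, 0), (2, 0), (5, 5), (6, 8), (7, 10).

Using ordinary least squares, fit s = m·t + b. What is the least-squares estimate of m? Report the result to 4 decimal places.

m = 1.6081

AᵀA·[m, b]ᵀ = Aᵀs reads: 116·m + 20·b = 146;  20·m + 6·b = 20.
det = 116·6 − 20² = 296.
m = (146·6 − 20·20)/296 = 119/74; b = (116·20 − 20·146)/296 = -75/37.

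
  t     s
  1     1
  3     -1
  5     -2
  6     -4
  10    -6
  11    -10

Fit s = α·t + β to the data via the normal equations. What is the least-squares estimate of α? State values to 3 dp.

α = -0.974

Entries of MᵀM: Σt·t = 292, Σt = 36, Σ1 = 6.
Moment sums: Σt·s = -206, Σs = -22.
So MᵀM·[α, β]ᵀ = Mᵀs: [[292, 36]; [36, 6]]·[α, β]ᵀ = [-206, -22]ᵀ.
Δ = 292·6 − 36² = 456.
α = ((-206)·6 − 36·(-22))/456 = -37/38; β = (292·(-22) − 36·(-206))/456 = 124/57.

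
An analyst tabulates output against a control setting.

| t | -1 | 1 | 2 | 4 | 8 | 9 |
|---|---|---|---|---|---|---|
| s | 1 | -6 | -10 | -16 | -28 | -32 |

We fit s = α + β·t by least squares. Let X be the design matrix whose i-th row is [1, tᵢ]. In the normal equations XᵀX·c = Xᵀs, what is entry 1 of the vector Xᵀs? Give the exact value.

-91

Entry 1 ↔ basis 1, so (Xᵀs)_{1} = Σᵢ sᵢ = (1)·(1) + (1)·(-6) + (1)·(-10) + (1)·(-16) + (1)·(-28) + (1)·(-32) = -91.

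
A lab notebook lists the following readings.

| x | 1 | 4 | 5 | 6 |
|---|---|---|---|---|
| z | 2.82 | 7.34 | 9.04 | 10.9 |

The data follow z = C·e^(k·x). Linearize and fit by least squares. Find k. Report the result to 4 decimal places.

Taking logs, ln z = k·x + ln C, so regress ln z on x.
Σx = 16.0000, Σ(x)² = 78.0000, Σln z = 7.6205, Σx·ln z = 34.3510.
Equations: 78.0000·k + 16.0000·ln C = 34.3510;  16.0000·k + 4·ln C = 7.6205.
Δ = 78.0000·4 − (16.0000)² = 56.0000; k = (34.3510·4 − 16.0000·7.6205)/56.0000 = 0.27636, ln C = (78.0000·7.6205 − 16.0000·34.3510)/56.0000 = 0.79970.

k = 0.2764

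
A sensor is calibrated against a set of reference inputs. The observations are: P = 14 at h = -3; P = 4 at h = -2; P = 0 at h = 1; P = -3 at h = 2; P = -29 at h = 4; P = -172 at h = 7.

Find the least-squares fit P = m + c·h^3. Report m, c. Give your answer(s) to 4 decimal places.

m = 0.9244, c = -0.5027

Normal-equation sums: Σ1 = 6, Σh^3 = 381, Σh^3·h^3 = 122603.
Right-hand side: ΣP = -186, Σh^3·P = -61286.
Eliminating c: 122603·(row 1) − 381·(row 2) gives 590457·m = 122603·(-186) − 381·(-61286) = 545808, so m = 181936/196819.
Then c = ((-61286) − 381·(181936/196819))/122603 = -98950/196819.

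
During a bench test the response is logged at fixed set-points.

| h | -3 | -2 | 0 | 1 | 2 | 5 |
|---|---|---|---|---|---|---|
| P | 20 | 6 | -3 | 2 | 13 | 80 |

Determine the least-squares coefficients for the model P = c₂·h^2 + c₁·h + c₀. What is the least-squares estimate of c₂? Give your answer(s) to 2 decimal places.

c₂ = 3.00

Sums needed: Σh^2·h^2 = 739, Σh^2·h = 99, Σh^2 = 43, Σh·h = 43, Σh = 3, Σ1 = 6.
Right-hand side: Σh^2·P = 2258, Σh·P = 356, ΣP = 118.
Inverting the 3×3 Gram matrix, [c₂, c₁, c₀]ᵀ = [106783/35620, 11101/7124, -23126/8905]ᵀ.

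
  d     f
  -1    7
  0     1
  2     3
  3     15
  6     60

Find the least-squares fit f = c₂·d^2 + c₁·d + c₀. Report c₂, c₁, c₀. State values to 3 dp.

c₂ = 2.042, c₁ = -2.475, c₀ = 1.733

Normal-equation sums: Σd^2·d^2 = 1394, Σd^2·d = 250, Σd^2 = 50, Σd·d = 50, Σd = 10, Σ1 = 5.
And Σd^2·f = 2314, Σd·f = 404, Σf = 86.
AᵀA·[c₂, c₁, c₀]ᵀ = Aᵀf becomes [[1394, 250, 50]; [250, 50, 10]; [50, 10, 5]]·[c₂, c₁, c₀]ᵀ = [2314, 404, 86]ᵀ.
Inverting the 3×3 Gram matrix, [c₂, c₁, c₀]ᵀ = [49/24, -99/40, 26/15]ᵀ.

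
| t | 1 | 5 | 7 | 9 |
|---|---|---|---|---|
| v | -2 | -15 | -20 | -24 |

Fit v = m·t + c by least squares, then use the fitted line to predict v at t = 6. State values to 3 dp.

From the data, Σt·t = 156, Σt = 22, Σ1 = 4.
Moment sums: Σt·v = -433, Σv = -61.
So XᵀX·[m, c]ᵀ = Xᵀv: [[156, 22]; [22, 4]]·[m, c]ᵀ = [-433, -61]ᵀ.
det = 156·4 − 22² = 140.
m = ((-433)·4 − 22·(-61))/140 = -39/14; c = (156·(-61) − 22·(-433))/140 = 1/14.
At t = 6: v̂ = (-39/14)·(6) + (1/14)·(1) = -233/14.

v̂ = -16.643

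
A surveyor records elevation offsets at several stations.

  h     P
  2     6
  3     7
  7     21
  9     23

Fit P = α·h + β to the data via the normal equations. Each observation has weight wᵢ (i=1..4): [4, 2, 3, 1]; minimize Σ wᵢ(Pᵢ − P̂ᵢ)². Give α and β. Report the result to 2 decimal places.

Compute the Gram sums: Σwᵢ·h·h = 262, Σwᵢ·h = 44, Σwᵢ·1 = 10.
Right-hand side: Σwᵢ·h·P = 738, Σwᵢ·P = 124.
Normal equations: [[262, 44]; [44, 10]]·[α, β]ᵀ = [738, 124]ᵀ.
Δ = 262·10 − 44² = 684.
α = (738·10 − 44·124)/684 = 481/171; β = (262·124 − 44·738)/684 = 4/171.

α = 2.81, β = 0.02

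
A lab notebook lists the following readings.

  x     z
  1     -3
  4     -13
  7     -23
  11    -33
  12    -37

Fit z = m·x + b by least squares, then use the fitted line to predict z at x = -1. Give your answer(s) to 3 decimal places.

Forming AᵀA = [[331, 35]; [35, 5]] and Aᵀz = [-1023, -109]ᵀ gives AᵀA·[m, b]ᵀ = Aᵀz.
Eliminating b: 5·(row 1) − 35·(row 2) gives 430·m = 5·(-1023) − 35·(-109) = -1300, so m = -130/43.
Then b = ((-109) − 35·(-130/43))/5 = -137/215.
At x = -1: ẑ = (-130/43)·(-1) + (-137/215)·(1) = 513/215.

ẑ = 2.386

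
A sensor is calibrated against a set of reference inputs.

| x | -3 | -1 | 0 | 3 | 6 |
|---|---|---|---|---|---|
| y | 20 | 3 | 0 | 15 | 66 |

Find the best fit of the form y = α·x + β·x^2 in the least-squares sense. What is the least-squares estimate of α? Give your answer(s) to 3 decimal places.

α = -0.814

Normal-equation sums: Σx·x = 55, Σx·x^2 = 215, Σx^2·x^2 = 1459.
Moment sums: Σx·y = 378, Σx^2·y = 2694.
Determinant 55·1459 − 215² = 34020.
α = (378·1459 − 215·2694)/34020 = -2309/2835; β = (55·2694 − 215·378)/34020 = 1115/567.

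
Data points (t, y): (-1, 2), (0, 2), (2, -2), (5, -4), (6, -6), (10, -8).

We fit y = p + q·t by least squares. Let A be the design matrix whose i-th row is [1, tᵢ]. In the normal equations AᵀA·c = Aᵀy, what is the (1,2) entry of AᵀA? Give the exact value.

Row 1 ↔ basis 1, column 2 ↔ basis t, so (AᵀA)_{1,2} = Σᵢ t = (1)·(-1) + (1)·(0) + (1)·(2) + (1)·(5) + (1)·(6) + (1)·(10) = 22.

22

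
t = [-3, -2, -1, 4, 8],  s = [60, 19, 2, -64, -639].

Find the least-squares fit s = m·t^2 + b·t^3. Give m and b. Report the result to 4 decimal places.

Entries of MᵀM: Σt^2·t^2 = 4450, Σt^2·t^3 = 33516, Σt^3·t^3 = 267034.
For Mᵀs: Σt^2·s = -41302, Σt^3·s = -333038.
So MᵀM·[m, b]ᵀ = Mᵀs: [[4450, 33516]; [33516, 267034]]·[m, b]ᵀ = [-41302, -333038]ᵀ.
Δ = 4450·267034 − 33516² = 64979044.
m = ((-41302)·267034 − 33516·(-333038))/64979044 = 33265835/16244761; b = (4450·(-333038) − 33516·(-41302))/64979044 = -24435317/16244761.

m = 2.0478, b = -1.5042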